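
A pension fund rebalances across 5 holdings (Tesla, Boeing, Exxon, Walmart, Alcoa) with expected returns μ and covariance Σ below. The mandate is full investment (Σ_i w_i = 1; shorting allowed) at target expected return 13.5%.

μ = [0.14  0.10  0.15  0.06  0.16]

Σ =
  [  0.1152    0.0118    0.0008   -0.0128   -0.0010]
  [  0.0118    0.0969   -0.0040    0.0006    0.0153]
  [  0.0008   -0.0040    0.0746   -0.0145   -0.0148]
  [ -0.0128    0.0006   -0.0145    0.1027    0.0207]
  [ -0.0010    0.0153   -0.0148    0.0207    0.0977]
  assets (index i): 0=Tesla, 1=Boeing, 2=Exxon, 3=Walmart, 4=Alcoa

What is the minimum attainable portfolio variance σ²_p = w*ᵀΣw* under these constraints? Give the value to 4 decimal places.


u=Σ⁻¹μ = [1.2224  0.7039  2.5286  0.7332  1.7676]
v=Σ⁻¹𝟙 = [9.0487  8.4174  17.8285  11.4620  9.2821]
a=μᵀu=0.947624  b=𝟙ᵀu=6.955681  c=𝟙ᵀv=56.038640  D=ac−b²=4.722056
λ₁=(c·0.135−b)/D = (56.038640·0.135−6.955681)/4.722056 = 0.129083
λ₂=(a−b·0.135)/D = (0.947624−6.955681·0.135)/4.722056 = 0.001823
w* = 0.129083·u + 0.001823·v:
  w_0 = 0.129083·1.2224 + 0.001823·9.0487 = 0.1743  (Tesla)
  w_1 = 0.129083·0.7039 + 0.001823·8.4174 = 0.1062  (Boeing)
  w_2 = 0.129083·2.5286 + 0.001823·17.8285 = 0.3589  (Exxon)
  w_3 = 0.129083·0.7332 + 0.001823·11.4620 = 0.1155  (Walmart)
  w_4 = 0.129083·1.7676 + 0.001823·9.2821 = 0.2451  (Alcoa)
Σw_i=1.0000  μᵀw=0.1350
σ²=wᵀΣw=λ₁·μ_p+λ₂ = 0.129083·0.135 + 0.001823 = 0.019249 ≈ 0.0192

0.0192


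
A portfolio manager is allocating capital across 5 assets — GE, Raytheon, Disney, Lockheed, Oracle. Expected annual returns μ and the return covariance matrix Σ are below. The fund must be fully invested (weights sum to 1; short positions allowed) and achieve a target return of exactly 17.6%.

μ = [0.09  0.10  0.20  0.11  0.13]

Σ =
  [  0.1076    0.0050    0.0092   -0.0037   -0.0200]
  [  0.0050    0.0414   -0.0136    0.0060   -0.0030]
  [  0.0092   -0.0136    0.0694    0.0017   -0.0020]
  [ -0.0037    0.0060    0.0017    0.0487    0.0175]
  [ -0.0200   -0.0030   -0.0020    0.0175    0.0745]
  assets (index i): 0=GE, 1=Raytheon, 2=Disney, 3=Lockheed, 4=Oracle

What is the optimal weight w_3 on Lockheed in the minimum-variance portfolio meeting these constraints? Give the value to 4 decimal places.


-0.0502

x=Σ⁻¹μ = [0.7743  3.4507  3.4847  1.0763  1.9325]
y=Σ⁻¹𝟙 = [9.5194  28.5895  18.8915  11.7276  14.8820]
a=μᵀx=1.481338  b=𝟙ᵀx=10.718677  c=𝟙ᵀy=83.609910  D=ac−b²=8.964466
λ₁=(c·0.176−b)/D = (83.609910·0.176−10.718677)/8.964466 = 0.445834
λ₂=(a−b·0.176)/D = (1.481338−10.718677·0.176)/8.964466 = -0.045195
w* = 0.445834·x + -0.045195·y:
  w_0 = 0.445834·0.7743 + -0.045195·9.5194 = -0.0850  (GE)
  w_1 = 0.445834·3.4507 + -0.045195·28.5895 = 0.2463  (Raytheon)
  w_2 = 0.445834·3.4847 + -0.045195·18.8915 = 0.6998  (Disney)
  w_3 = 0.445834·1.0763 + -0.045195·11.7276 = -0.0502  (Lockheed)
  w_4 = 0.445834·1.9325 + -0.045195·14.8820 = 0.1890  (Oracle)
Σw_i=1.0000  μᵀw=0.1760
σ²=wᵀΣw=λ₁·μ_p+λ₂ = 0.445834·0.176 + -0.045195 = 0.033272 ≈ 0.0333


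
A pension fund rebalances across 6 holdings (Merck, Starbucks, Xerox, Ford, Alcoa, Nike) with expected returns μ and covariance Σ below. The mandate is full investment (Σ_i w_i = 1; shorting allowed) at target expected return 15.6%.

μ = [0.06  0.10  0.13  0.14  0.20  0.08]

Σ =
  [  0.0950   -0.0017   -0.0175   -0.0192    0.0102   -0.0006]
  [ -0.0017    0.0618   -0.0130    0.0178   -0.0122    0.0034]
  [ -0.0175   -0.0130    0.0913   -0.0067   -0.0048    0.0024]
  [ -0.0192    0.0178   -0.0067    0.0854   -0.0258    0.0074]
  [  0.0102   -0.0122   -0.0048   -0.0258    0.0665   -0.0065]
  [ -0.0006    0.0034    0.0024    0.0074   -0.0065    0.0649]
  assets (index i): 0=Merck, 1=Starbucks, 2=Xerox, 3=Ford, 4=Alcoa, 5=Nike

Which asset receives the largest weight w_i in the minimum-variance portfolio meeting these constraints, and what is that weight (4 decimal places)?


Alcoa (0.4272)

p=Σ⁻¹μ = [1.2165  2.1580  2.3948  2.9544  4.6504  1.1712]
q=Σ⁻¹𝟙 = [15.5725  19.4981  19.1606  19.4326  26.5427  14.2649]
a=μᵀp=2.037505  b=𝟙ᵀp=14.545331  c=𝟙ᵀq=114.471344  D=ac−b²=21.669298
λ₁=(c·0.156−b)/D = (114.471344·0.156−14.545331)/21.669298 = 0.152852
λ₂=(a−b·0.156)/D = (2.037505−14.545331·0.156)/21.669298 = -0.010686
w* = 0.152852·p + -0.010686·q:
  w_0 = 0.152852·1.2165 + -0.010686·15.5725 = 0.0195  (Merck)
  w_1 = 0.152852·2.1580 + -0.010686·19.4981 = 0.1215  (Starbucks)
  w_2 = 0.152852·2.3948 + -0.010686·19.1606 = 0.1613  (Xerox)
  w_3 = 0.152852·2.9544 + -0.010686·19.4326 = 0.2439  (Ford)
  w_4 = 0.152852·4.6504 + -0.010686·26.5427 = 0.4272  (Alcoa)
  w_5 = 0.152852·1.1712 + -0.010686·14.2649 = 0.0266  (Nike)
Σw_i=1.0000  μᵀw=0.1560
σ²=wᵀΣw=λ₁·μ_p+λ₂ = 0.152852·0.156 + -0.010686 = 0.013159 ≈ 0.0132


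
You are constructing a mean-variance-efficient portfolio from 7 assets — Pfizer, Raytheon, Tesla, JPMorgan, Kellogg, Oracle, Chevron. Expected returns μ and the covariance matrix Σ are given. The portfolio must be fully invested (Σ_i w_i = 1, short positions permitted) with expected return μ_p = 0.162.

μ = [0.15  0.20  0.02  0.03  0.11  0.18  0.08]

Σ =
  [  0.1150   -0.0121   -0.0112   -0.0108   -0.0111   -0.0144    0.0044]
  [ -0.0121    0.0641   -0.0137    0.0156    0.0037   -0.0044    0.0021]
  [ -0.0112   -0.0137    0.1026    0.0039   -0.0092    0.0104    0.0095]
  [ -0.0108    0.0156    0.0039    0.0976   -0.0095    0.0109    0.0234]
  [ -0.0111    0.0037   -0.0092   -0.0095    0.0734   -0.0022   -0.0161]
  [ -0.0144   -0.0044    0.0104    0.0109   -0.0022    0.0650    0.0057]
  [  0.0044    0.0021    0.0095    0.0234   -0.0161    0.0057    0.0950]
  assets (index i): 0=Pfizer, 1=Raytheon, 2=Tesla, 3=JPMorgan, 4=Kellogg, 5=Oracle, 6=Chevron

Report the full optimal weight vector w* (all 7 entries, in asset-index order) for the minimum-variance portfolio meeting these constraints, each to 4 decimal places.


u=Σ⁻¹μ = [2.3439  3.9407  0.7404  -0.4891  1.9682  3.5139  0.8156]
v=Σ⁻¹𝟙 = [16.3777  19.7000  13.1713  6.3071  20.0238  17.0848  8.8301]
a=μᵀu=2.054118  b=𝟙ᵀu=12.833575  c=𝟙ᵀv=101.494691  D=ac−b²=43.781416
λ₁=(c·0.162−b)/D = (101.494691·0.162−12.833575)/43.781416 = 0.082422
λ₂=(a−b·0.162)/D = (2.054118−12.833575·0.162)/43.781416 = -0.000569
w* = 0.082422·u + -0.000569·v:
  w_0 = 0.082422·2.3439 + -0.000569·16.3777 = 0.1839  (Pfizer)
  w_1 = 0.082422·3.9407 + -0.000569·19.7000 = 0.3136  (Raytheon)
  w_2 = 0.082422·0.7404 + -0.000569·13.1713 = 0.0535  (Tesla)
  w_3 = 0.082422·-0.4891 + -0.000569·6.3071 = -0.0439  (JPMorgan)
  w_4 = 0.082422·1.9682 + -0.000569·20.0238 = 0.1508  (Kellogg)
  w_5 = 0.082422·3.5139 + -0.000569·17.0848 = 0.2799  (Oracle)
  w_6 = 0.082422·0.8156 + -0.000569·8.8301 = 0.0622  (Chevron)
Σw_i=1.0000  μᵀw=0.1620
σ²=wᵀΣw=λ₁·μ_p+λ₂ = 0.082422·0.162 + -0.000569 = 0.012783 ≈ 0.0128

0.1839  0.3136  0.0535  -0.0439  0.1508  0.2799  0.0622


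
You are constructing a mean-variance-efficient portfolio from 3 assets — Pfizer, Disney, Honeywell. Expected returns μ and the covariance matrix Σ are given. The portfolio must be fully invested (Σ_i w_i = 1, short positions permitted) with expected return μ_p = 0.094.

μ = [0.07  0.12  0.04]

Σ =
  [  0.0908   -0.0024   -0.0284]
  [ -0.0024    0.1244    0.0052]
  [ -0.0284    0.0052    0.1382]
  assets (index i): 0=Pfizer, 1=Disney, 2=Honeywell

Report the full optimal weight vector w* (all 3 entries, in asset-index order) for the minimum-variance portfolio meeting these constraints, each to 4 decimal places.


0.3625  0.5390  0.0984

x=Σ⁻¹μ = [0.9357  0.9641  0.4455]
y=Σ⁻¹𝟙 = [14.3122  7.9017  9.8797]
a=μᵀx=0.199007  b=𝟙ᵀx=2.345250  c=𝟙ᵀy=32.093654  D=ac−b²=0.886664
λ₁=(c·0.094−b)/D = (32.093654·0.094−2.345250)/0.886664 = 0.757393
λ₂=(a−b·0.094)/D = (0.199007−2.345250·0.094)/0.886664 = -0.024188
w* = 0.757393·x + -0.024188·y:
  w_0 = 0.757393·0.9357 + -0.024188·14.3122 = 0.3625  (Pfizer)
  w_1 = 0.757393·0.9641 + -0.024188·7.9017 = 0.5390  (Disney)
  w_2 = 0.757393·0.4455 + -0.024188·9.8797 = 0.0984  (Honeywell)
Σw_i=1.0000  μᵀw=0.0940
σ²=wᵀΣw=λ₁·μ_p+λ₂ = 0.757393·0.094 + -0.024188 = 0.047007 ≈ 0.0470


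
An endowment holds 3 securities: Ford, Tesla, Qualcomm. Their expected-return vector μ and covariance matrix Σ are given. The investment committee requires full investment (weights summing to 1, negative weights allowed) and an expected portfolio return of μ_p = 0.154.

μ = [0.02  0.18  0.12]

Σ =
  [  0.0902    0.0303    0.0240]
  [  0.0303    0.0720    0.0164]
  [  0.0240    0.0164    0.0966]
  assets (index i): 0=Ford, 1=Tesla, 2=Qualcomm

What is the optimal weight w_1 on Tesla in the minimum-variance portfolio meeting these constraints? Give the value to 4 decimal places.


g=Σ⁻¹μ = [-0.9461  2.6647  1.0249]
h=Σ⁻¹𝟙 = [5.8813  9.7664  7.2327]
a=μᵀg=0.583712  b=𝟙ᵀg=2.743502  c=𝟙ᵀh=22.880403  D=ac−b²=5.828763
λ₁=(c·0.154−b)/D = (22.880403·0.154−2.743502)/5.828763 = 0.133833
λ₂=(a−b·0.154)/D = (0.583712−2.743502·0.154)/5.828763 = 0.027658
w* = 0.133833·g + 0.027658·h:
  w_0 = 0.133833·-0.9461 + 0.027658·5.8813 = 0.0360  (Ford)
  w_1 = 0.133833·2.6647 + 0.027658·9.7664 = 0.6267  (Tesla)
  w_2 = 0.133833·1.0249 + 0.027658·7.2327 = 0.3372  (Qualcomm)
Σw_i=1.0000  μᵀw=0.1540
σ²=wᵀΣw=λ₁·μ_p+λ₂ = 0.133833·0.154 + 0.027658 = 0.048268 ≈ 0.0483

0.6267


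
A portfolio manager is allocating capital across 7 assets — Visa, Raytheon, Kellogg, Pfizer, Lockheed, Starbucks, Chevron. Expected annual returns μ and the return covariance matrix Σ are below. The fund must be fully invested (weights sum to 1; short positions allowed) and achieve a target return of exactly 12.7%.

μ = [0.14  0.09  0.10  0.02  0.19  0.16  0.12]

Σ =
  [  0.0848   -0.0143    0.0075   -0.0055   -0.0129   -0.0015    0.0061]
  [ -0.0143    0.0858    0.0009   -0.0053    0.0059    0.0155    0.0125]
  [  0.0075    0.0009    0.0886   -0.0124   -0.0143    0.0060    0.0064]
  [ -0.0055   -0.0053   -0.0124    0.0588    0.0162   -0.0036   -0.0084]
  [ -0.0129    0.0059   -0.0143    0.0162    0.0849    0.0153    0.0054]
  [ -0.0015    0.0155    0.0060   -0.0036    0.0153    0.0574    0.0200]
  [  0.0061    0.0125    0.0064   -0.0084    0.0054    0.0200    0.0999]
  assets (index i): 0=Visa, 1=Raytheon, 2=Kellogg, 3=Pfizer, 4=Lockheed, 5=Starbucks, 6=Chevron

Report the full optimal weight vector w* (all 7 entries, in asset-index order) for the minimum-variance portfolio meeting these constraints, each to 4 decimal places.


0.2092  0.1113  0.1412  0.1163  0.2002  0.1650  0.0569

p=Σ⁻¹μ = [2.0606  0.8683  1.2198  0.4128  2.2748  1.7415  0.4517]
q=Σ⁻¹𝟙 = [15.1802  12.0466  13.2342  21.2238  9.2513  9.9493  6.0206]
a=μᵀp=1.261918  b=𝟙ᵀp=9.029430  c=𝟙ᵀq=86.906035  D=ac−b²=28.137655
λ₁=(c·0.127−b)/D = (86.906035·0.127−9.029430)/28.137655 = 0.071351
λ₂=(a−b·0.127)/D = (1.261918−9.029430·0.127)/28.137655 = 0.004093
w* = 0.071351·p + 0.004093·q:
  w_0 = 0.071351·2.0606 + 0.004093·15.1802 = 0.2092  (Visa)
  w_1 = 0.071351·0.8683 + 0.004093·12.0466 = 0.1113  (Raytheon)
  w_2 = 0.071351·1.2198 + 0.004093·13.2342 = 0.1412  (Kellogg)
  w_3 = 0.071351·0.4128 + 0.004093·21.2238 = 0.1163  (Pfizer)
  w_4 = 0.071351·2.2748 + 0.004093·9.2513 = 0.2002  (Lockheed)
  w_5 = 0.071351·1.7415 + 0.004093·9.9493 = 0.1650  (Starbucks)
  w_6 = 0.071351·0.4517 + 0.004093·6.0206 = 0.0569  (Chevron)
Σw_i=1.0000  μᵀw=0.1270
σ²=wᵀΣw=λ₁·μ_p+λ₂ = 0.071351·0.127 + 0.004093 = 0.013155 ≈ 0.0132


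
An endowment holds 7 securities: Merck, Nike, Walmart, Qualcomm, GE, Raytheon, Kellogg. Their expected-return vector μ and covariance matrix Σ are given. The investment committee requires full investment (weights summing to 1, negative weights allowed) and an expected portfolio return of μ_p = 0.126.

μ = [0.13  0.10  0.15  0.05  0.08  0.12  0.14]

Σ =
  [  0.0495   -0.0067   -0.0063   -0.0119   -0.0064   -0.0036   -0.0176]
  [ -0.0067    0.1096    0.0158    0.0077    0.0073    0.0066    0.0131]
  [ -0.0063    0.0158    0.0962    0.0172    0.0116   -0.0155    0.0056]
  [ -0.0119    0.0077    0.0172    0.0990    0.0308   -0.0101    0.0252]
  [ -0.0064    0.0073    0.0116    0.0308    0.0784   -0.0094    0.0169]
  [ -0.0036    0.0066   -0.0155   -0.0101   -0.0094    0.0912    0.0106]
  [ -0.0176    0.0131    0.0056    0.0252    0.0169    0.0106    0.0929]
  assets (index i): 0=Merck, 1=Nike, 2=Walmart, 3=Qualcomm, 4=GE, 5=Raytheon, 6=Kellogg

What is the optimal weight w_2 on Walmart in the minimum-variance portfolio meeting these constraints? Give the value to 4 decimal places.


0.1655

g=Σ⁻¹μ = [3.7664  0.5282  1.7684  0.0948  0.8125  1.6257  1.6805]
h=Σ⁻¹𝟙 = [29.8389  6.2655  10.5593  7.3433  9.8159  14.2049  9.4989]
a=μᵀg=1.307788  b=𝟙ᵀg=10.276364  c=𝟙ᵀh=87.526633  D=ac−b²=8.862627
λ₁=(c·0.126−b)/D = (87.526633·0.126−10.276364)/8.862627 = 0.084850
λ₂=(a−b·0.126)/D = (1.307788−10.276364·0.126)/8.862627 = 0.001463
w* = 0.084850·g + 0.001463·h:
  w_0 = 0.084850·3.7664 + 0.001463·29.8389 = 0.3632  (Merck)
  w_1 = 0.084850·0.5282 + 0.001463·6.2655 = 0.0540  (Nike)
  w_2 = 0.084850·1.7684 + 0.001463·10.5593 = 0.1655  (Walmart)
  w_3 = 0.084850·0.0948 + 0.001463·7.3433 = 0.0188  (Qualcomm)
  w_4 = 0.084850·0.8125 + 0.001463·9.8159 = 0.0833  (GE)
  w_5 = 0.084850·1.6257 + 0.001463·14.2049 = 0.1587  (Raytheon)
  w_6 = 0.084850·1.6805 + 0.001463·9.4989 = 0.1565  (Kellogg)
Σw_i=1.0000  μᵀw=0.1260
σ²=wᵀΣw=λ₁·μ_p+λ₂ = 0.084850·0.126 + 0.001463 = 0.012154 ≈ 0.0122


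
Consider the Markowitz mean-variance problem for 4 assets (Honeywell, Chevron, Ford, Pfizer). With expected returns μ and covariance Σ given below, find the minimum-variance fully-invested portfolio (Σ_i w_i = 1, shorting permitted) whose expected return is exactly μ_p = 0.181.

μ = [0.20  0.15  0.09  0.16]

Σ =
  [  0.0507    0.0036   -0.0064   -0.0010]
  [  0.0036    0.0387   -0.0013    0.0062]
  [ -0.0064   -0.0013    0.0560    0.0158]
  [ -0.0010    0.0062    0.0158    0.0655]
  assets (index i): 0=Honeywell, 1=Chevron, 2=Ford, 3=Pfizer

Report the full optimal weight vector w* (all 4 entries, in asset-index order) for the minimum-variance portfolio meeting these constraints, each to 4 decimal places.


0.5214  0.2727  -0.0410  0.2470

x=Σ⁻¹μ = [3.9532  3.2744  1.6269  1.8007]
y=Σ⁻¹𝟙 = [20.5592  23.0963  18.2025  9.0040]
a=μᵀx=1.716325  b=𝟙ᵀx=10.655155  c=𝟙ᵀy=70.862026  D=ac−b²=8.089945
λ₁=(c·0.181−b)/D = (70.862026·0.181−10.655155)/8.089945 = 0.268342
λ₂=(a−b·0.181)/D = (1.716325−10.655155·0.181)/8.089945 = -0.026237
w* = 0.268342·x + -0.026237·y:
  w_0 = 0.268342·3.9532 + -0.026237·20.5592 = 0.5214  (Honeywell)
  w_1 = 0.268342·3.2744 + -0.026237·23.0963 = 0.2727  (Chevron)
  w_2 = 0.268342·1.6269 + -0.026237·18.2025 = -0.0410  (Ford)
  w_3 = 0.268342·1.8007 + -0.026237·9.0040 = 0.2470  (Pfizer)
Σw_i=1.0000  μᵀw=0.1810
σ²=wᵀΣw=λ₁·μ_p+λ₂ = 0.268342·0.181 + -0.026237 = 0.022333 ≈ 0.0223


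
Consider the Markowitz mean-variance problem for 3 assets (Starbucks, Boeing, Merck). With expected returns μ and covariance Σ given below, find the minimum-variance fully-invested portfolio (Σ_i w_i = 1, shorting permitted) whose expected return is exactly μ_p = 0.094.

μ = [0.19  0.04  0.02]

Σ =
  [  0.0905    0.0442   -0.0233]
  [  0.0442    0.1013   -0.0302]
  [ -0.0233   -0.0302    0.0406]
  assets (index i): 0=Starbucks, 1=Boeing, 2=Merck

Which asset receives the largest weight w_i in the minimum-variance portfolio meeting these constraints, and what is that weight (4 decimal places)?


Merck (0.5023)

p=Σ⁻¹μ = [2.6890  -0.2204  1.8719]
q=Σ⁻¹𝟙 = [14.4115  17.2082  45.7014]
a=μᵀp=0.539535  b=𝟙ᵀp=4.340536  c=𝟙ᵀq=77.321092  D=ac−b²=22.877167
λ₁=(c·0.094−b)/D = (77.321092·0.094−4.340536)/22.877167 = 0.127972
λ₂=(a−b·0.094)/D = (0.539535−4.340536·0.094)/22.877167 = 0.005749
w* = 0.127972·p + 0.005749·q:
  w_0 = 0.127972·2.6890 + 0.005749·14.4115 = 0.4270  (Starbucks)
  w_1 = 0.127972·-0.2204 + 0.005749·17.2082 = 0.0707  (Boeing)
  w_2 = 0.127972·1.8719 + 0.005749·45.7014 = 0.5023  (Merck)
Σw_i=1.0000  μᵀw=0.0940
σ²=wᵀΣw=λ₁·μ_p+λ₂ = 0.127972·0.094 + 0.005749 = 0.017779 ≈ 0.0178


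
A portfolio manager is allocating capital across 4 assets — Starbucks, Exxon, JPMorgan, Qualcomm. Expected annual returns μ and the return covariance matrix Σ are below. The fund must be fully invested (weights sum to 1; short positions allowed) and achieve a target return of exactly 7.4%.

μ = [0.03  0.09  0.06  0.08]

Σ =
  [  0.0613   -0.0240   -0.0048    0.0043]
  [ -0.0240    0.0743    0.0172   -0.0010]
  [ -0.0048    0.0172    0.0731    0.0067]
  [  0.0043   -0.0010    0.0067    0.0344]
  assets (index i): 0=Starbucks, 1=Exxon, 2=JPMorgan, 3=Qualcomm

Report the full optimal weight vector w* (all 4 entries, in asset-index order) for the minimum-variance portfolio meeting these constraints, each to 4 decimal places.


x=Σ⁻¹μ = [0.9361  1.4650  0.3372  2.1855]
y=Σ⁻¹𝟙 = [22.7206  19.2045  8.3469  25.1623]
a=μᵀx=0.355006  b=𝟙ᵀx=4.923812  c=𝟙ᵀy=75.434200  D=ac−b²=2.535699
λ₁=(c·0.074−b)/D = (75.434200·0.074−4.923812)/2.535699 = 0.259620
λ₂=(a−b·0.074)/D = (0.355006−4.923812·0.074)/2.535699 = -0.003690
w* = 0.259620·x + -0.003690·y:
  w_0 = 0.259620·0.9361 + -0.003690·22.7206 = 0.1592  (Starbucks)
  w_1 = 0.259620·1.4650 + -0.003690·19.2045 = 0.3095  (Exxon)
  w_2 = 0.259620·0.3372 + -0.003690·8.3469 = 0.0568  (JPMorgan)
  w_3 = 0.259620·2.1855 + -0.003690·25.1623 = 0.4746  (Qualcomm)
Σw_i=1.0000  μᵀw=0.0740
σ²=wᵀΣw=λ₁·μ_p+λ₂ = 0.259620·0.074 + -0.003690 = 0.015522 ≈ 0.0155

0.1592  0.3095  0.0568  0.4746


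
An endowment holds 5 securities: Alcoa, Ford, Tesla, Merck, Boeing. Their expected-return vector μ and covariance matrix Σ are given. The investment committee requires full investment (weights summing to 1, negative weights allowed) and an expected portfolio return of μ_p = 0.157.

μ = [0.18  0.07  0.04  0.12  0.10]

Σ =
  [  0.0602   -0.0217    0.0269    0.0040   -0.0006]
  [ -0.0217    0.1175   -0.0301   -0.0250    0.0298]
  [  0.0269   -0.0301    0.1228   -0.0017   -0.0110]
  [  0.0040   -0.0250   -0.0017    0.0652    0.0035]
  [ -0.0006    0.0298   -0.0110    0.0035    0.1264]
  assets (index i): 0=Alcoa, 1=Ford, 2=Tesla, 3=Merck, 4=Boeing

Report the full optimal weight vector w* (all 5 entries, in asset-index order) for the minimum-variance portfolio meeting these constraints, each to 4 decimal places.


0.6223  0.1724  -0.1130  0.2803  0.0379

u=Σ⁻¹μ = [3.4110  1.6175  0.0388  2.2327  0.3676]
v=Σ⁻¹𝟙 = [17.4319  17.5438  9.2818  21.0177  4.0838]
a=μᵀu=1.033442  b=𝟙ᵀu=7.667584  c=𝟙ᵀv=69.358993  D=ac−b²=12.886646
λ₁=(c·0.157−b)/D = (69.358993·0.157−7.667584)/12.886646 = 0.250009
λ₂=(a−b·0.157)/D = (1.033442−7.667584·0.157)/12.886646 = -0.013221
w* = 0.250009·u + -0.013221·v:
  w_0 = 0.250009·3.4110 + -0.013221·17.4319 = 0.6223  (Alcoa)
  w_1 = 0.250009·1.6175 + -0.013221·17.5438 = 0.1724  (Ford)
  w_2 = 0.250009·0.0388 + -0.013221·9.2818 = -0.1130  (Tesla)
  w_3 = 0.250009·2.2327 + -0.013221·21.0177 = 0.2803  (Merck)
  w_4 = 0.250009·0.3676 + -0.013221·4.0838 = 0.0379  (Boeing)
Σw_i=1.0000  μᵀw=0.1570
σ²=wᵀΣw=λ₁·μ_p+λ₂ = 0.250009·0.157 + -0.013221 = 0.026031 ≈ 0.0260


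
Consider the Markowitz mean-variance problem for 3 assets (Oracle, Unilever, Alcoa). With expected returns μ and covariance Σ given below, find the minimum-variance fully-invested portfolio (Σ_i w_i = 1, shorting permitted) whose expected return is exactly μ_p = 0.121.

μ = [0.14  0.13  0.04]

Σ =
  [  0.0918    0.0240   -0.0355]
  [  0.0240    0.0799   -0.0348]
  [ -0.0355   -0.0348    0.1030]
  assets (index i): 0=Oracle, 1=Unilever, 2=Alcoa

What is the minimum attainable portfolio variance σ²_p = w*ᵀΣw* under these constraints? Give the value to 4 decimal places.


0.0333

p=Σ⁻¹μ = [1.6592  1.8138  1.5730]
q=Σ⁻¹𝟙 = [14.3183  17.1107  20.4248]
a=μᵀp=0.530994  b=𝟙ᵀp=5.045945  c=𝟙ᵀq=51.853785  D=ac−b²=2.072480
λ₁=(c·0.121−b)/D = (51.853785·0.121−5.045945)/2.072480 = 0.592702
λ₂=(a−b·0.121)/D = (0.530994−5.045945·0.121)/2.072480 = -0.038391
w* = 0.592702·p + -0.038391·q:
  w_0 = 0.592702·1.6592 + -0.038391·14.3183 = 0.4337  (Oracle)
  w_1 = 0.592702·1.8138 + -0.038391·17.1107 = 0.4181  (Unilever)
  w_2 = 0.592702·1.5730 + -0.038391·20.4248 = 0.1482  (Alcoa)
Σw_i=1.0000  μᵀw=0.1210
σ²=wᵀΣw=λ₁·μ_p+λ₂ = 0.592702·0.121 + -0.038391 = 0.033325 ≈ 0.0333


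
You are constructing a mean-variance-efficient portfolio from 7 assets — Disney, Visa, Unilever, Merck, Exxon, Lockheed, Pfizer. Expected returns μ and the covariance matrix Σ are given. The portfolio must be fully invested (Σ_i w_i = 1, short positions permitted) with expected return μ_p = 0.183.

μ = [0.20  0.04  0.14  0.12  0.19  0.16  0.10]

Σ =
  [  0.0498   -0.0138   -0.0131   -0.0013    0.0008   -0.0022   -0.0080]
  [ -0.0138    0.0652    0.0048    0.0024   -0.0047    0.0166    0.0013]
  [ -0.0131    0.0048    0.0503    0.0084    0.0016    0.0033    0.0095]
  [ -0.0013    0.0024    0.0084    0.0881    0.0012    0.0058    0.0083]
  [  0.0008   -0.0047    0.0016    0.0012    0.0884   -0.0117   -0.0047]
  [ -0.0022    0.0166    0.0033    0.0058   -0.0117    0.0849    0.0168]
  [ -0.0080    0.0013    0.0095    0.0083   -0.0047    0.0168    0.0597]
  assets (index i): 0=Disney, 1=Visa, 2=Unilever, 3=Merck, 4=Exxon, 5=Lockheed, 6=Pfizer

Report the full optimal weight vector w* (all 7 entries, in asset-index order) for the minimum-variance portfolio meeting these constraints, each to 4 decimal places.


g=Σ⁻¹μ = [5.5723  1.2296  3.5269  0.7976  2.3835  1.6386  1.4494]
h=Σ⁻¹𝟙 = [34.0793  19.7433  21.8832  7.1626  13.2126  6.1731  15.7122]
a=μᵀg=2.613130  b=𝟙ᵀg=16.598077  c=𝟙ᵀh=117.966410  D=ac−b²=32.765396
λ₁=(c·0.183−b)/D = (117.966410·0.183−16.598077)/32.765396 = 0.152288
λ₂=(a−b·0.183)/D = (2.613130−16.598077·0.183)/32.765396 = -0.012950
w* = 0.152288·g + -0.012950·h:
  w_0 = 0.152288·5.5723 + -0.012950·34.0793 = 0.4073  (Disney)
  w_1 = 0.152288·1.2296 + -0.012950·19.7433 = -0.0684  (Visa)
  w_2 = 0.152288·3.5269 + -0.012950·21.8832 = 0.2537  (Unilever)
  w_3 = 0.152288·0.7976 + -0.012950·7.1626 = 0.0287  (Merck)
  w_4 = 0.152288·2.3835 + -0.012950·13.2126 = 0.1919  (Exxon)
  w_5 = 0.152288·1.6386 + -0.012950·6.1731 = 0.1696  (Lockheed)
  w_6 = 0.152288·1.4494 + -0.012950·15.7122 = 0.0172  (Pfizer)
Σw_i=1.0000  μᵀw=0.1830
σ²=wᵀΣw=λ₁·μ_p+λ₂ = 0.152288·0.183 + -0.012950 = 0.014919 ≈ 0.0149

0.4073  -0.0684  0.2537  0.0287  0.1919  0.1696  0.0172


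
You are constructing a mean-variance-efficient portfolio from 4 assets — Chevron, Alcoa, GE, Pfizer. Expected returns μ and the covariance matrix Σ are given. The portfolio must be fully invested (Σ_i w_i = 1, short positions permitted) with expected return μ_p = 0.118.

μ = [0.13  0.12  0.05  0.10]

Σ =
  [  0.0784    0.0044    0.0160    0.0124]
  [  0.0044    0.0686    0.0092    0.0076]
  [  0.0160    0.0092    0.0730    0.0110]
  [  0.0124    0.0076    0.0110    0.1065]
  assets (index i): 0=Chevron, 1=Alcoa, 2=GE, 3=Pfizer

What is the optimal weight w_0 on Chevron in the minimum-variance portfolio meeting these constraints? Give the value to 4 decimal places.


u=Σ⁻¹μ = [1.4526  1.5747  0.0701  0.6502]
v=Σ⁻¹𝟙 = [9.1740  12.0348  9.1897  6.5135]
a=μᵀu=0.446330  b=𝟙ᵀu=3.747636  c=𝟙ᵀv=36.912032  D=ac−b²=2.430177
λ₁=(c·0.118−b)/D = (36.912032·0.118−3.747636)/2.430177 = 0.250181
λ₂=(a−b·0.118)/D = (0.446330−3.747636·0.118)/2.430177 = 0.001691
w* = 0.250181·u + 0.001691·v:
  w_0 = 0.250181·1.4526 + 0.001691·9.1740 = 0.3789  (Chevron)
  w_1 = 0.250181·1.5747 + 0.001691·12.0348 = 0.4143  (Alcoa)
  w_2 = 0.250181·0.0701 + 0.001691·9.1897 = 0.0331  (GE)
  w_3 = 0.250181·0.6502 + 0.001691·6.5135 = 0.1737  (Pfizer)
Σw_i=1.0000  μᵀw=0.1180
σ²=wᵀΣw=λ₁·μ_p+λ₂ = 0.250181·0.118 + 0.001691 = 0.031212 ≈ 0.0312

0.3789


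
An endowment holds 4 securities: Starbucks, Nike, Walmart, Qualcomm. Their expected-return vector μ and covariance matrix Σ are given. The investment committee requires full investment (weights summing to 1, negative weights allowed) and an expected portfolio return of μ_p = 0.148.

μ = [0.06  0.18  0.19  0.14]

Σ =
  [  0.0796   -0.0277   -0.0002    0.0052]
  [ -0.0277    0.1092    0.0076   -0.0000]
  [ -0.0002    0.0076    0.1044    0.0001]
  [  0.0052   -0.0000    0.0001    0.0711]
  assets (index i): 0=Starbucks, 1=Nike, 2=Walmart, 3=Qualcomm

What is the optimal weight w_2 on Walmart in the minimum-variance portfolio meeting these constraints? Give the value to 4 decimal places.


x=Σ⁻¹μ = [1.2816  1.8561  1.6855  1.8730]
y=Σ⁻¹𝟙 = [16.1455  12.6492  8.6763  12.8717]
a=μᵀx=0.993450  b=𝟙ᵀx=6.696121  c=𝟙ᵀy=50.342721  D=ac−b²=5.174950
λ₁=(c·0.148−b)/D = (50.342721·0.148−6.696121)/5.174950 = 0.145818
λ₂=(a−b·0.148)/D = (0.993450−6.696121·0.148)/5.174950 = 0.000468
w* = 0.145818·x + 0.000468·y:
  w_0 = 0.145818·1.2816 + 0.000468·16.1455 = 0.1944  (Starbucks)
  w_1 = 0.145818·1.8561 + 0.000468·12.6492 = 0.2766  (Nike)
  w_2 = 0.145818·1.6855 + 0.000468·8.6763 = 0.2498  (Walmart)
  w_3 = 0.145818·1.8730 + 0.000468·12.8717 = 0.2791  (Qualcomm)
Σw_i=1.0000  μᵀw=0.1480
σ²=wᵀΣw=λ₁·μ_p+λ₂ = 0.145818·0.148 + 0.000468 = 0.022050 ≈ 0.0220

0.2498


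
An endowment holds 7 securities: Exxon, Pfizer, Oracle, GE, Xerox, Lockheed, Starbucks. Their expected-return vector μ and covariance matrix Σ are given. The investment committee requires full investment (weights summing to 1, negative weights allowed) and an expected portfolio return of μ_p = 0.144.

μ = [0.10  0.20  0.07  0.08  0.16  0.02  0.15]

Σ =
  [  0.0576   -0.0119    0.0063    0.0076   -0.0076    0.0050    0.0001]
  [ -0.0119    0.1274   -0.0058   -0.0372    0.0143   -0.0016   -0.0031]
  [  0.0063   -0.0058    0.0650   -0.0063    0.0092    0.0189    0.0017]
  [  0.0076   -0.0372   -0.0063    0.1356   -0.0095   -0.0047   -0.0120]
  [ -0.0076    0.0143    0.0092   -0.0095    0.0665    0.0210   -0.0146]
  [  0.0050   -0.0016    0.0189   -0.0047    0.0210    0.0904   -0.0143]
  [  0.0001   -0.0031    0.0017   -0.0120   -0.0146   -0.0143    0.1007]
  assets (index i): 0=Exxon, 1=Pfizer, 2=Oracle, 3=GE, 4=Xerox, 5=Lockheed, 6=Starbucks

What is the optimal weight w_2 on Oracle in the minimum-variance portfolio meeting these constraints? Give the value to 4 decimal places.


g=Σ⁻¹μ = [2.2707  1.9524  0.7931  1.4109  2.8900  -0.3049  2.0779]
h=Σ⁻¹𝟙 = [18.4284  12.5670  11.2372  12.9914  15.7227  7.3076  14.9748]
a=μᵀg=1.553931  b=𝟙ᵀg=11.090144  c=𝟙ᵀh=93.228987  D=ac−b²=21.880149
λ₁=(c·0.144−b)/D = (93.228987·0.144−11.090144)/21.880149 = 0.106710
λ₂=(a−b·0.144)/D = (1.553931−11.090144·0.144)/21.880149 = -0.001968
w* = 0.106710·g + -0.001968·h:
  w_0 = 0.106710·2.2707 + -0.001968·18.4284 = 0.2061  (Exxon)
  w_1 = 0.106710·1.9524 + -0.001968·12.5670 = 0.1836  (Pfizer)
  w_2 = 0.106710·0.7931 + -0.001968·11.2372 = 0.0625  (Oracle)
  w_3 = 0.106710·1.4109 + -0.001968·12.9914 = 0.1250  (GE)
  w_4 = 0.106710·2.8900 + -0.001968·15.7227 = 0.2775  (Xerox)
  w_5 = 0.106710·-0.3049 + -0.001968·7.3076 = -0.0469  (Lockheed)
  w_6 = 0.106710·2.0779 + -0.001968·14.9748 = 0.1923  (Starbucks)
Σw_i=1.0000  μᵀw=0.1440
σ²=wᵀΣw=λ₁·μ_p+λ₂ = 0.106710·0.144 + -0.001968 = 0.013399 ≈ 0.0134

0.0625


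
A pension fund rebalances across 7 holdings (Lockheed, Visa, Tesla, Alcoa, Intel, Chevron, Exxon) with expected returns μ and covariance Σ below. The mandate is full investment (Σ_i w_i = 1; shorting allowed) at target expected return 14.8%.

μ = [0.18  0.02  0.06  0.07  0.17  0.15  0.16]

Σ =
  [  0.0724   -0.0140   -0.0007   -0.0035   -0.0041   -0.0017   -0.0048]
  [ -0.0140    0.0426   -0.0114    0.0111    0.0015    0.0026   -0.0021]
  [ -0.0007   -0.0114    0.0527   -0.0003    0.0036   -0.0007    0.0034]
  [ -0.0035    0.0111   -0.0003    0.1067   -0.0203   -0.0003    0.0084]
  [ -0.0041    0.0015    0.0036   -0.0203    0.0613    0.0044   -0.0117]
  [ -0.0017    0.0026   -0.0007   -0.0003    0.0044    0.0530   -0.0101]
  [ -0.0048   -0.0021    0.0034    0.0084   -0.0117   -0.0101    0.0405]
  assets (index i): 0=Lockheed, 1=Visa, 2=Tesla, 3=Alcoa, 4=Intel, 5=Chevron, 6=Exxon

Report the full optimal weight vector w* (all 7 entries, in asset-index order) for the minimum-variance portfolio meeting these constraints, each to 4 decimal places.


u=Σ⁻¹μ = [3.5892  1.5857  0.8912  0.9159  4.1649  3.7451  6.3306]
v=Σ⁻¹𝟙 = [25.8342  35.6629  23.2317  8.1925  24.2339  23.6943  38.8627]
a=μᵀu=3.078065  b=𝟙ᵀu=21.222744  c=𝟙ᵀv=179.712252  D=ac−b²=102.761222
λ₁=(c·0.148−b)/D = (179.712252·0.148−21.222744)/102.761222 = 0.052303
λ₂=(a−b·0.148)/D = (3.078065−21.222744·0.148)/102.761222 = -0.000612
w* = 0.052303·u + -0.000612·v:
  w_0 = 0.052303·3.5892 + -0.000612·25.8342 = 0.1719  (Lockheed)
  w_1 = 0.052303·1.5857 + -0.000612·35.6629 = 0.0611  (Visa)
  w_2 = 0.052303·0.8912 + -0.000612·23.2317 = 0.0324  (Tesla)
  w_3 = 0.052303·0.9159 + -0.000612·8.1925 = 0.0429  (Alcoa)
  w_4 = 0.052303·4.1649 + -0.000612·24.2339 = 0.2030  (Intel)
  w_5 = 0.052303·3.7451 + -0.000612·23.6943 = 0.1814  (Chevron)
  w_6 = 0.052303·6.3306 + -0.000612·38.8627 = 0.3073  (Exxon)
Σw_i=1.0000  μᵀw=0.1480
σ²=wᵀΣw=λ₁·μ_p+λ₂ = 0.052303·0.148 + -0.000612 = 0.007129 ≈ 0.0071

0.1719  0.0611  0.0324  0.0429  0.2030  0.1814  0.3073


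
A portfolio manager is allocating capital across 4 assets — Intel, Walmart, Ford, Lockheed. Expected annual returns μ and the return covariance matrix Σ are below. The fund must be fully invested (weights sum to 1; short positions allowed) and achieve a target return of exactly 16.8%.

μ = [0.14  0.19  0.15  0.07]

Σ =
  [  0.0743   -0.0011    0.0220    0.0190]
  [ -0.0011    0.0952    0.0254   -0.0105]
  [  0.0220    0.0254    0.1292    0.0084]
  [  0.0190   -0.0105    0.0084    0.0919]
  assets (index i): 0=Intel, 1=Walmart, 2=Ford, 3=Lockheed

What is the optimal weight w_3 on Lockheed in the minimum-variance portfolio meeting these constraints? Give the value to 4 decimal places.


x=Σ⁻¹μ = [1.6214  1.9588  0.4603  0.6082]
y=Σ⁻¹𝟙 = [10.1725  10.8272  3.2474  9.7185]
a=μᵀx=0.710790  b=𝟙ᵀx=4.648720  c=𝟙ᵀy=33.965576  D=ac−b²=2.531789
λ₁=(c·0.168−b)/D = (33.965576·0.168−4.648720)/2.531789 = 0.417688
λ₂=(a−b·0.168)/D = (0.710790−4.648720·0.168)/2.531789 = -0.027726
w* = 0.417688·x + -0.027726·y:
  w_0 = 0.417688·1.6214 + -0.027726·10.1725 = 0.3952  (Intel)
  w_1 = 0.417688·1.9588 + -0.027726·10.8272 = 0.5180  (Walmart)
  w_2 = 0.417688·0.4603 + -0.027726·3.2474 = 0.1022  (Ford)
  w_3 = 0.417688·0.6082 + -0.027726·9.7185 = -0.0154  (Lockheed)
Σw_i=1.0000  μᵀw=0.1680
σ²=wᵀΣw=λ₁·μ_p+λ₂ = 0.417688·0.168 + -0.027726 = 0.042446 ≈ 0.0424

-0.0154


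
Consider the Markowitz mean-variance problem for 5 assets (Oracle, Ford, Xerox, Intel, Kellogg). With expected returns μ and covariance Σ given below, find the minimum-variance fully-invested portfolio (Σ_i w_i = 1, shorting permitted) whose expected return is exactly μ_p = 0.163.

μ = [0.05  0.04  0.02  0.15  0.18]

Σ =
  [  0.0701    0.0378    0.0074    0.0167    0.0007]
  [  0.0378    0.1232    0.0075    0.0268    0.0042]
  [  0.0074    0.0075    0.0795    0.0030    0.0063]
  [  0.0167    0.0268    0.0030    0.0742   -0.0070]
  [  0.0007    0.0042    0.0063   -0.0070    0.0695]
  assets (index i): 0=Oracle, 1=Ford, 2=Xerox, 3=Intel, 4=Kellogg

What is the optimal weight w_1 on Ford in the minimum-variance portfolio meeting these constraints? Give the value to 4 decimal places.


-0.0632

g=Σ⁻¹μ = [0.3373  -0.3850  -0.0584  2.3562  2.8524]
h=Σ⁻¹𝟙 = [9.4232  1.5690  9.9626  11.7527  14.4794]
a=μᵀg=0.867154  b=𝟙ᵀg=5.102372  c=𝟙ᵀh=47.186836  D=ac−b²=14.884063
λ₁=(c·0.163−b)/D = (47.186836·0.163−5.102372)/14.884063 = 0.173950
λ₂=(a−b·0.163)/D = (0.867154−5.102372·0.163)/14.884063 = 0.002383
w* = 0.173950·g + 0.002383·h:
  w_0 = 0.173950·0.3373 + 0.002383·9.4232 = 0.0811  (Oracle)
  w_1 = 0.173950·-0.3850 + 0.002383·1.5690 = -0.0632  (Ford)
  w_2 = 0.173950·-0.0584 + 0.002383·9.9626 = 0.0136  (Xerox)
  w_3 = 0.173950·2.3562 + 0.002383·11.7527 = 0.4379  (Intel)
  w_4 = 0.173950·2.8524 + 0.002383·14.4794 = 0.5307  (Kellogg)
Σw_i=1.0000  μᵀw=0.1630
σ²=wᵀΣw=λ₁·μ_p+λ₂ = 0.173950·0.163 + 0.002383 = 0.030737 ≈ 0.0307


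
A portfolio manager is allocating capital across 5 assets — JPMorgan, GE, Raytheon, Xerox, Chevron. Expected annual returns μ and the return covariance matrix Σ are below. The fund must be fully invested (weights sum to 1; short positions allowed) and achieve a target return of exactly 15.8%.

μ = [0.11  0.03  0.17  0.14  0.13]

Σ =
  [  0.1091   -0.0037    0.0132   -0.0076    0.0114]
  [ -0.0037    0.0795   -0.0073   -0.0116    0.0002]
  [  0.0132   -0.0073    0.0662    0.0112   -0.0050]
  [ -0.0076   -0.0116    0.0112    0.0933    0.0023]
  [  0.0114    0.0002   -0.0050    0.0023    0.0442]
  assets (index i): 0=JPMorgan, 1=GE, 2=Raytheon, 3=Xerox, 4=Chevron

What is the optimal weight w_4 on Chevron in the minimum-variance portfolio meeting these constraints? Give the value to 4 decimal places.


g=Σ⁻¹μ = [0.4946  0.8128  2.5755  1.2579  3.0358]
h=Σ⁻¹𝟙 = [6.2744  15.8081  15.4421  10.7956  22.1197]
a=μᵀg=1.087377  b=𝟙ᵀg=8.176530  c=𝟙ᵀh=70.439955  D=ac−b²=9.739118
λ₁=(c·0.158−b)/D = (70.439955·0.158−8.176530)/9.739118 = 0.303208
λ₂=(a−b·0.158)/D = (1.087377−8.176530·0.158)/9.739118 = -0.020999
w* = 0.303208·g + -0.020999·h:
  w_0 = 0.303208·0.4946 + -0.020999·6.2744 = 0.0182  (JPMorgan)
  w_1 = 0.303208·0.8128 + -0.020999·15.8081 = -0.0855  (GE)
  w_2 = 0.303208·2.5755 + -0.020999·15.4421 = 0.4566  (Raytheon)
  w_3 = 0.303208·1.2579 + -0.020999·10.7956 = 0.1547  (Xerox)
  w_4 = 0.303208·3.0358 + -0.020999·22.1197 = 0.4560  (Chevron)
Σw_i=1.0000  μᵀw=0.1580
σ²=wᵀΣw=λ₁·μ_p+λ₂ = 0.303208·0.158 + -0.020999 = 0.026908 ≈ 0.0269

0.4560


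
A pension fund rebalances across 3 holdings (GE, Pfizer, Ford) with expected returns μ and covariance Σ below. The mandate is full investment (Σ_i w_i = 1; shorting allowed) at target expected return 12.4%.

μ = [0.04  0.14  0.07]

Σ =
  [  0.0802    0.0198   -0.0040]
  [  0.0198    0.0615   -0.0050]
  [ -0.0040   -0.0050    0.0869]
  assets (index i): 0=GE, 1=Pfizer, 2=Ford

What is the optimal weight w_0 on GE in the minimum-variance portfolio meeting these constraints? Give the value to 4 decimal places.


-0.0374

u=Σ⁻¹μ = [-0.0383  2.3652  0.9398]
v=Σ⁻¹𝟙 = [9.5978  14.2081  12.7668]
a=μᵀu=0.395380  b=𝟙ᵀu=3.266717  c=𝟙ᵀv=36.572682  D=ac−b²=3.788668
λ₁=(c·0.124−b)/D = (36.572682·0.124−3.266717)/3.788668 = 0.334760
λ₂=(a−b·0.124)/D = (0.395380−3.266717·0.124)/3.788668 = -0.002558
w* = 0.334760·u + -0.002558·v:
  w_0 = 0.334760·-0.0383 + -0.002558·9.5978 = -0.0374  (GE)
  w_1 = 0.334760·2.3652 + -0.002558·14.2081 = 0.7554  (Pfizer)
  w_2 = 0.334760·0.9398 + -0.002558·12.7668 = 0.2820  (Ford)
Σw_i=1.0000  μᵀw=0.1240
σ²=wᵀΣw=λ₁·μ_p+λ₂ = 0.334760·0.124 + -0.002558 = 0.038952 ≈ 0.0390


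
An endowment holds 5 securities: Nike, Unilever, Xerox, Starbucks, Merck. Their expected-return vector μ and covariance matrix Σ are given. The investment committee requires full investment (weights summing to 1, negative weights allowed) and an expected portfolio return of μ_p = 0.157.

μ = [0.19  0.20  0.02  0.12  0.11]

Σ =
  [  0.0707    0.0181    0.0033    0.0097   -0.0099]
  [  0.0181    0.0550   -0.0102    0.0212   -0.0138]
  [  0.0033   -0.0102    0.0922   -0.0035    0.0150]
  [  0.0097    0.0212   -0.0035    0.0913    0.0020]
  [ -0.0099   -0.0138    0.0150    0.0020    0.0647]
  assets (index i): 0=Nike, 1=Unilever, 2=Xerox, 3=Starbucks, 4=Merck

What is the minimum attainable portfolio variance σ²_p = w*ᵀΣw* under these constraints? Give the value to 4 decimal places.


0.0173

x=Σ⁻¹μ = [2.1281  3.5674  0.0943  0.2031  2.7585]
y=Σ⁻¹𝟙 = [10.6891  19.1138  9.7307  5.3414  18.7473]
a=μᵀx=1.447514  b=𝟙ᵀx=8.751450  c=𝟙ᵀy=63.622168  D=ac−b²=15.506127
λ₁=(c·0.157−b)/D = (63.622168·0.157−8.751450)/15.506127 = 0.079790
λ₂=(a−b·0.157)/D = (1.447514−8.751450·0.157)/15.506127 = 0.004742
w* = 0.079790·x + 0.004742·y:
  w_0 = 0.079790·2.1281 + 0.004742·10.6891 = 0.2205  (Nike)
  w_1 = 0.079790·3.5674 + 0.004742·19.1138 = 0.3753  (Unilever)
  w_2 = 0.079790·0.0943 + 0.004742·9.7307 = 0.0537  (Xerox)
  w_3 = 0.079790·0.2031 + 0.004742·5.3414 = 0.0415  (Starbucks)
  w_4 = 0.079790·2.7585 + 0.004742·18.7473 = 0.3090  (Merck)
Σw_i=1.0000  μᵀw=0.1570
σ²=wᵀΣw=λ₁·μ_p+λ₂ = 0.079790·0.157 + 0.004742 = 0.017269 ≈ 0.0173


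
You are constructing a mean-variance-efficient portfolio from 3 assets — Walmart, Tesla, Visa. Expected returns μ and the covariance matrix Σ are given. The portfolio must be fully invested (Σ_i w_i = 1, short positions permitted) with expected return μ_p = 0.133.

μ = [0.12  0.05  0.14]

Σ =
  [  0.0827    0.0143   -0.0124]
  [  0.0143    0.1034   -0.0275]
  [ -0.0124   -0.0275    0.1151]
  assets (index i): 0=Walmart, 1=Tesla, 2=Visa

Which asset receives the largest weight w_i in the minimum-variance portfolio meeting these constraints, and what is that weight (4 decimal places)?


Walmart (0.5431)

g=Σ⁻¹μ = [1.5657  0.6785  1.5471]
h=Σ⁻¹𝟙 = [12.0279  11.3866  12.7044]
a=μᵀg=0.438403  b=𝟙ᵀg=3.791292  c=𝟙ᵀh=36.118872  D=ac−b²=1.460714
λ₁=(c·0.133−b)/D = (36.118872·0.133−3.791292)/1.460714 = 0.693166
λ₂=(a−b·0.133)/D = (0.438403−3.791292·0.133)/1.460714 = -0.045073
w* = 0.693166·g + -0.045073·h:
  w_0 = 0.693166·1.5657 + -0.045073·12.0279 = 0.5431  (Walmart)
  w_1 = 0.693166·0.6785 + -0.045073·11.3866 = -0.0429  (Tesla)
  w_2 = 0.693166·1.5471 + -0.045073·12.7044 = 0.4998  (Visa)
Σw_i=1.0000  μᵀw=0.1330
σ²=wᵀΣw=λ₁·μ_p+λ₂ = 0.693166·0.133 + -0.045073 = 0.047118 ≈ 0.0471


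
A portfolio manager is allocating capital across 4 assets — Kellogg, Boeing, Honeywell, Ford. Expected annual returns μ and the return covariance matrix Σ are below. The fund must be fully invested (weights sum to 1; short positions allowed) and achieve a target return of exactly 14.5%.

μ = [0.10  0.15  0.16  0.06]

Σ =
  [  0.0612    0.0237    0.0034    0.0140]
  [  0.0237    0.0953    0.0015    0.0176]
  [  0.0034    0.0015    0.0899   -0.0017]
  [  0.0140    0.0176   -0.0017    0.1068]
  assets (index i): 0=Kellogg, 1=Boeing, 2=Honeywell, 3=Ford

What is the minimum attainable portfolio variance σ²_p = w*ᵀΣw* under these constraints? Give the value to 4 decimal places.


0.0371

g=Σ⁻¹μ = [0.9953  1.2527  1.7260  0.2524]
h=Σ⁻¹𝟙 = [11.7835  6.1046  10.7080  6.9831]
a=μᵀg=0.578730  b=𝟙ᵀg=4.226306  c=𝟙ᵀh=35.579194  D=ac−b²=2.729073
λ₁=(c·0.145−b)/D = (35.579194·0.145−4.226306)/2.729073 = 0.341756
λ₂=(a−b·0.145)/D = (0.578730−4.226306·0.145)/2.729073 = -0.012489
w* = 0.341756·g + -0.012489·h:
  w_0 = 0.341756·0.9953 + -0.012489·11.7835 = 0.1930  (Kellogg)
  w_1 = 0.341756·1.2527 + -0.012489·6.1046 = 0.3519  (Boeing)
  w_2 = 0.341756·1.7260 + -0.012489·10.7080 = 0.4561  (Honeywell)
  w_3 = 0.341756·0.2524 + -0.012489·6.9831 = -0.0010  (Ford)
Σw_i=1.0000  μᵀw=0.1450
σ²=wᵀΣw=λ₁·μ_p+λ₂ = 0.341756·0.145 + -0.012489 = 0.037065 ≈ 0.0371
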